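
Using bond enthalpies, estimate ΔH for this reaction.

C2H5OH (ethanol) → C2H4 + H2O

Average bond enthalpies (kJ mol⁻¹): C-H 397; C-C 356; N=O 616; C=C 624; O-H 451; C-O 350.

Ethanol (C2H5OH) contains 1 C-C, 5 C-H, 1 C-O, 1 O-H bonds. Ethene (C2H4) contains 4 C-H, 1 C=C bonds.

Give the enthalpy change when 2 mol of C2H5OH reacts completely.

ΔH = +56 kJ

Bonds broken (reactants):
  C-C: 1 × 356 = 356
  C-H: 5 × 397 = 1985
  C-O: 1 × 350 = 350
  O-H: 1 × 451 = 451
  Σ(broken) = 3142 kJ
Bonds formed (products):
  C-H: 4 × 397 = 1588
  C=C: 1 × 624 = 624
  O-H: 2 × 451 = 902
  Σ(formed) = 3114 kJ
ΔH = Σ(broken) − Σ(formed) = 3142 − 3114 = +28 kJ
For 2× the reaction as written: 2 × (+28) = +56 kJ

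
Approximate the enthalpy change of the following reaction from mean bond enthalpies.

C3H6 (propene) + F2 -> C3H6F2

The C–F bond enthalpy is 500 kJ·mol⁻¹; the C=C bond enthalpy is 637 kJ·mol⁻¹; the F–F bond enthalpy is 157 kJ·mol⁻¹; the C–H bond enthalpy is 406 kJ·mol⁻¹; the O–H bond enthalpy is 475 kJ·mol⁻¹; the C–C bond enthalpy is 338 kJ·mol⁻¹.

ΔH ≈ −544 kJ

Bonds broken (reactants):
  C–C: 1 × 338 = 338
  C–H: 6 × 406 = 2436
  C=C: 1 × 637 = 637
  F–F: 1 × 157 = 157
  Σ(broken) = 3568 kJ
Bonds formed (products):
  C–C: 2 × 338 = 676
  C–F: 2 × 500 = 1000
  C–H: 6 × 406 = 2436
  Σ(formed) = 4112 kJ
ΔH = Σ(broken) − Σ(formed) = 3568 − 4112 = −544 kJ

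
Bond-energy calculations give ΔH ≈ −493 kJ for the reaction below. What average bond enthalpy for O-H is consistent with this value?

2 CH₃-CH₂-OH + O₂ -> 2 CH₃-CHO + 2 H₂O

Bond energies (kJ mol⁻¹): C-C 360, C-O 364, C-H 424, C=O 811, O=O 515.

D(O-H) ≈ 481 kJ/mol

Let D be the O-H bond energy.
Σ(broken) = 2×360 + 10×424 + 2×364 + 2×D + 1×515 = 6203 + 2D
Σ(formed) = 2×360 + 8×424 + 2×811 + 4×D = 5734 + 4D
ΔH = Σ(broken) − Σ(formed) = (6203 + 2D) − (5734 + 4D) = +469 − 2D
Setting this equal to −493 kJ gives 2D = 962, so D = 481 kJ/mol.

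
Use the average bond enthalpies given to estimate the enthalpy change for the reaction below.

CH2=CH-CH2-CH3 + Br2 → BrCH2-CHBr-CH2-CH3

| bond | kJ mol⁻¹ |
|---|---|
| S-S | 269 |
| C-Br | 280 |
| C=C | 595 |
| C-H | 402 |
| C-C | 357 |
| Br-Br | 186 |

ΔH ≈ −136 kJ

Bonds broken (reactants):
  Br-Br: 1 × 186 = 186
  C-C: 2 × 357 = 714
  C-H: 8 × 402 = 3216
  C=C: 1 × 595 = 595
  Σ(broken) = 4711 kJ
Bonds formed (products):
  C-Br: 2 × 280 = 560
  C-C: 3 × 357 = 1071
  C-H: 8 × 402 = 3216
  Σ(formed) = 4847 kJ
ΔH = Σ(broken) − Σ(formed) = 4711 − 4847 = −136 kJ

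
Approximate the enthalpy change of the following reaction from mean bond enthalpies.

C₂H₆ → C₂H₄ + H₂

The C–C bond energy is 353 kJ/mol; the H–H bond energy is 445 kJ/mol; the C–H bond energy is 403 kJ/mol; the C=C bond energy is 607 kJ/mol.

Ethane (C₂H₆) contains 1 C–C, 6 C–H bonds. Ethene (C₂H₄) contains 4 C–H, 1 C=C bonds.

Bonds broken (reactants):
  C–C: 1 × 353 = 353
  C–H: 6 × 403 = 2418
  Σ(broken) = 2771 kJ
Bonds formed (products):
  C–H: 4 × 403 = 1612
  C=C: 1 × 607 = 607
  H–H: 1 × 445 = 445
  Σ(formed) = 2664 kJ
ΔH = Σ(broken) − Σ(formed) = 2771 − 2664 = +107 kJ

ΔH ≈ +107 kJ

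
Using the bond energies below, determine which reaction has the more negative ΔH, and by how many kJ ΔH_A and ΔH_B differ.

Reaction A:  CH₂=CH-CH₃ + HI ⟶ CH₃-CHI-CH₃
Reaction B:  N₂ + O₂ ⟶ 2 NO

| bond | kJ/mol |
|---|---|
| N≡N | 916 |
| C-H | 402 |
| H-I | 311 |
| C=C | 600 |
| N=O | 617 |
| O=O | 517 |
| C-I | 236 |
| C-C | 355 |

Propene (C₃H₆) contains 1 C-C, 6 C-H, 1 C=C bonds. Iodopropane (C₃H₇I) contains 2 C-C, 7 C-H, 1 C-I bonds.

Reaction A, by 281 kJ

Reaction A:
  Bonds broken (reactants):
    C-C: 1 × 355 = 355
    C-H: 6 × 402 = 2412
    C=C: 1 × 600 = 600
    H-I: 1 × 311 = 311
    Σ(broken) = 3678 kJ
  Bonds formed (products):
    C-C: 2 × 355 = 710
    C-H: 7 × 402 = 2814
    C-I: 1 × 236 = 236
    Σ(formed) = 3760 kJ
  ΔH_A = 3678 − 3760 = −82 kJ
Reaction B:
  Bonds broken (reactants):
    N≡N: 1 × 916 = 916
    O=O: 1 × 517 = 517
    Σ(broken) = 1433 kJ
  Bonds formed (products):
    N=O: 2 × 617 = 1234
    Σ(formed) = 1234 kJ
  ΔH_B = 1433 − 1234 = +199 kJ
ΔH_A − ΔH_B = −281 kJ, so reaction A has the more negative ΔH; |ΔH_A − ΔH_B| = 281 kJ.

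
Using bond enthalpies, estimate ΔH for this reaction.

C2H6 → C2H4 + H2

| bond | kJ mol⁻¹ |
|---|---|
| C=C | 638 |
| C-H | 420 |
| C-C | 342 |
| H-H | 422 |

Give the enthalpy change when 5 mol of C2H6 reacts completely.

Bonds broken (reactants):
  C-C: 1 × 342 = 342
  C-H: 6 × 420 = 2520
  Σ(broken) = 2862 kJ
Bonds formed (products):
  C-H: 4 × 420 = 1680
  C=C: 1 × 638 = 638
  H-H: 1 × 422 = 422
  Σ(formed) = 2740 kJ
ΔH = Σ(broken) − Σ(formed) = 2862 − 2740 = +122 kJ
For 5× the reaction as written: 5 × (+122) = +610 kJ

ΔH = +610 kJ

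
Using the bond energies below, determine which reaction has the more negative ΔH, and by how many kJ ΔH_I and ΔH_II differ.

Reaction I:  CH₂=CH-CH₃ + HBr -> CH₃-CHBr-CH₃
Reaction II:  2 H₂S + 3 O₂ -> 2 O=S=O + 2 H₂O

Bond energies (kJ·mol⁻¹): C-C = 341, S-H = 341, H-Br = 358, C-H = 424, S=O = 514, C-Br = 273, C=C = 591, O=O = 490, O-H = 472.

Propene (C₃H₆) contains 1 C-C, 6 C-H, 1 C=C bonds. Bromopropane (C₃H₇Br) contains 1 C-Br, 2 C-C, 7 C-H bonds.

Reaction II, by 1021 kJ

Reaction I:
  Bonds broken (reactants):
    C-C: 1 × 341 = 341
    C-H: 6 × 424 = 2544
    C=C: 1 × 591 = 591
    H-Br: 1 × 358 = 358
    Σ(broken) = 3834 kJ
  Bonds formed (products):
    C-Br: 1 × 273 = 273
    C-C: 2 × 341 = 682
    C-H: 7 × 424 = 2968
    Σ(formed) = 3923 kJ
  ΔH_I = 3834 − 3923 = −89 kJ
Reaction II:
  Bonds broken (reactants):
    O=O: 3 × 490 = 1470
    S-H: 4 × 341 = 1364
    Σ(broken) = 2834 kJ
  Bonds formed (products):
    O-H: 4 × 472 = 1888
    S=O: 4 × 514 = 2056
    Σ(formed) = 3944 kJ
  ΔH_II = 2834 − 3944 = −1110 kJ
ΔH_I − ΔH_II = +1021 kJ, so reaction II has the more negative ΔH; |ΔH_I − ΔH_II| = 1021 kJ.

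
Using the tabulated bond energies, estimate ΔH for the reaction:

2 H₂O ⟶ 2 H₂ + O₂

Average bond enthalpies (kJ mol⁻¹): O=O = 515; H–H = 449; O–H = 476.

Bonds broken (reactants):
  O–H: 4 × 476 = 1904
  Σ(broken) = 1904 kJ
Bonds formed (products):
  H–H: 2 × 449 = 898
  O=O: 1 × 515 = 515
  Σ(formed) = 1413 kJ
ΔH = Σ(broken) − Σ(formed) = 1904 − 1413 = +491 kJ

ΔH ≈ +491 kJ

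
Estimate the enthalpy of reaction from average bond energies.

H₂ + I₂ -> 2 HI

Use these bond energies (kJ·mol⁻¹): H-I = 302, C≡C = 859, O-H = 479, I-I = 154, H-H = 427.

Bonds broken (reactants):
  H-H: 1 × 427 = 427
  I-I: 1 × 154 = 154
  Σ(broken) = 581 kJ
Bonds formed (products):
  H-I: 2 × 302 = 604
  Σ(formed) = 604 kJ
ΔH = Σ(broken) − Σ(formed) = 581 − 604 = −23 kJ

ΔH ≈ −23 kJ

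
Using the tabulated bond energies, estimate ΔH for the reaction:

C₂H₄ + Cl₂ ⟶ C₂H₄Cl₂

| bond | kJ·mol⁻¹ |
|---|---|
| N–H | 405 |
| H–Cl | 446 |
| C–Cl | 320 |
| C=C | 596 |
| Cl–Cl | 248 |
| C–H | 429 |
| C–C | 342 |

ΔH ≈ −138 kJ

Bonds broken (reactants):
  C–H: 4 × 429 = 1716
  C=C: 1 × 596 = 596
  Cl–Cl: 1 × 248 = 248
  Σ(broken) = 2560 kJ
Bonds formed (products):
  C–C: 1 × 342 = 342
  C–Cl: 2 × 320 = 640
  C–H: 4 × 429 = 1716
  Σ(formed) = 2698 kJ
ΔH = Σ(broken) − Σ(formed) = 2560 − 2698 = −138 kJ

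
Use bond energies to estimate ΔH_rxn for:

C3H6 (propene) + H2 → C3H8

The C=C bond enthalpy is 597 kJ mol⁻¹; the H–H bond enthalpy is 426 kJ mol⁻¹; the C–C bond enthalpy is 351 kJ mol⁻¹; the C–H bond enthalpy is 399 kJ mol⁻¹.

ΔH ≈ −126 kJ

Bonds broken (reactants):
  C–C: 1 × 351 = 351
  C–H: 6 × 399 = 2394
  C=C: 1 × 597 = 597
  H–H: 1 × 426 = 426
  Σ(broken) = 3768 kJ
Bonds formed (products):
  C–C: 2 × 351 = 702
  C–H: 8 × 399 = 3192
  Σ(formed) = 3894 kJ
ΔH = Σ(broken) − Σ(formed) = 3768 − 3894 = −126 kJ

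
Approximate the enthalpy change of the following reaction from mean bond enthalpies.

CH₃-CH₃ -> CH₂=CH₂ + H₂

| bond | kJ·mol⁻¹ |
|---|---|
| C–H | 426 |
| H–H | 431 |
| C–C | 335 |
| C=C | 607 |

ΔH ≈ +149 kJ

Bonds broken (reactants):
  C–C: 1 × 335 = 335
  C–H: 6 × 426 = 2556
  Σ(broken) = 2891 kJ
Bonds formed (products):
  C–H: 4 × 426 = 1704
  C=C: 1 × 607 = 607
  H–H: 1 × 431 = 431
  Σ(formed) = 2742 kJ
ΔH = Σ(broken) − Σ(formed) = 2891 − 2742 = +149 kJ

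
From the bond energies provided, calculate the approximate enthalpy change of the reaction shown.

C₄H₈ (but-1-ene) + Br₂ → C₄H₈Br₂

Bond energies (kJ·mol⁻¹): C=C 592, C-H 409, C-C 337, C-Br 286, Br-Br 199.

Bonds broken (reactants):
  Br-Br: 1 × 199 = 199
  C-C: 2 × 337 = 674
  C-H: 8 × 409 = 3272
  C=C: 1 × 592 = 592
  Σ(broken) = 4737 kJ
Bonds formed (products):
  C-Br: 2 × 286 = 572
  C-C: 3 × 337 = 1011
  C-H: 8 × 409 = 3272
  Σ(formed) = 4855 kJ
ΔH = Σ(broken) − Σ(formed) = 4737 − 4855 = −118 kJ

ΔH ≈ −118 kJ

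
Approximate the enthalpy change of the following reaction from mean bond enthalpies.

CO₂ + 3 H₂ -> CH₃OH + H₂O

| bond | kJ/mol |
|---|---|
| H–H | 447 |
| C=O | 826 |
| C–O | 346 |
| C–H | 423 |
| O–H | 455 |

ΔH ≈ +13 kJ

Bonds broken (reactants):
  C=O: 2 × 826 = 1652
  H–H: 3 × 447 = 1341
  Σ(broken) = 2993 kJ
Bonds formed (products):
  C–H: 3 × 423 = 1269
  C–O: 1 × 346 = 346
  O–H: 3 × 455 = 1365
  Σ(formed) = 2980 kJ
ΔH = Σ(broken) − Σ(formed) = 2993 − 2980 = +13 kJ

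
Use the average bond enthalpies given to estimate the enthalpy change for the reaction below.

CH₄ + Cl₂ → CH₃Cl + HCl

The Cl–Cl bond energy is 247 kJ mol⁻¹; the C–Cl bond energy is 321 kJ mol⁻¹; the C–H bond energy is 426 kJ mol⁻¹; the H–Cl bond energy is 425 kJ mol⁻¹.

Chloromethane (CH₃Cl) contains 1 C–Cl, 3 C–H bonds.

Bonds broken (reactants):
  C–H: 4 × 426 = 1704
  Cl–Cl: 1 × 247 = 247
  Σ(broken) = 1951 kJ
Bonds formed (products):
  C–Cl: 1 × 321 = 321
  C–H: 3 × 426 = 1278
  H–Cl: 1 × 425 = 425
  Σ(formed) = 2024 kJ
ΔH = Σ(broken) − Σ(formed) = 1951 − 2024 = −73 kJ

ΔH ≈ −73 kJ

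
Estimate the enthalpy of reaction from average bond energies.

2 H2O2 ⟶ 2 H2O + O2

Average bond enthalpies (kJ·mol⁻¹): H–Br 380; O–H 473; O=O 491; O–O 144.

ΔH ≈ −203 kJ

Bonds broken (reactants):
  O–H: 4 × 473 = 1892
  O–O: 2 × 144 = 288
  Σ(broken) = 2180 kJ
Bonds formed (products):
  O–H: 4 × 473 = 1892
  O=O: 1 × 491 = 491
  Σ(formed) = 2383 kJ
ΔH = Σ(broken) − Σ(formed) = 2180 − 2383 = −203 kJ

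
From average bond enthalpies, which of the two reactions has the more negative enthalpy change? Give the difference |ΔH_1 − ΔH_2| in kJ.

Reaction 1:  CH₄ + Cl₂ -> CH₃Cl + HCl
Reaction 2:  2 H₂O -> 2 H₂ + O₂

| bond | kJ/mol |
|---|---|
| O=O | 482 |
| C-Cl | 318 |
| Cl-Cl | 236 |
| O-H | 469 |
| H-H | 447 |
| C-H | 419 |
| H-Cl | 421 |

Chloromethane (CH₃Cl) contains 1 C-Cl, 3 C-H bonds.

Reaction 1, by 584 kJ

Reaction 1:
  Bonds broken (reactants):
    C-H: 4 × 419 = 1676
    Cl-Cl: 1 × 236 = 236
    Σ(broken) = 1912 kJ
  Bonds formed (products):
    C-Cl: 1 × 318 = 318
    C-H: 3 × 419 = 1257
    H-Cl: 1 × 421 = 421
    Σ(formed) = 1996 kJ
  ΔH_1 = 1912 − 1996 = −84 kJ
Reaction 2:
  Bonds broken (reactants):
    O-H: 4 × 469 = 1876
    Σ(broken) = 1876 kJ
  Bonds formed (products):
    H-H: 2 × 447 = 894
    O=O: 1 × 482 = 482
    Σ(formed) = 1376 kJ
  ΔH_2 = 1876 − 1376 = +500 kJ
ΔH_1 − ΔH_2 = −584 kJ, so reaction 1 has the more negative ΔH; |ΔH_1 − ΔH_2| = 584 kJ.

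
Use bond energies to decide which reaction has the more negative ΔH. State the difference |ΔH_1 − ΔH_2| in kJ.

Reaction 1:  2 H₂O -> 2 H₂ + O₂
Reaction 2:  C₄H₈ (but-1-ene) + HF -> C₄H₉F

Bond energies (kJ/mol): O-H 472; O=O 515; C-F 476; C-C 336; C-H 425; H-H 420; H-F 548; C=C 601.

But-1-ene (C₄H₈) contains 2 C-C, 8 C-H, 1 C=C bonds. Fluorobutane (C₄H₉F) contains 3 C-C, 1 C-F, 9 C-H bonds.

Reaction 1:
  Bonds broken (reactants):
    O-H: 4 × 472 = 1888
    Σ(broken) = 1888 kJ
  Bonds formed (products):
    H-H: 2 × 420 = 840
    O=O: 1 × 515 = 515
    Σ(formed) = 1355 kJ
  ΔH_1 = 1888 − 1355 = +533 kJ
Reaction 2:
  Bonds broken (reactants):
    C-C: 2 × 336 = 672
    C-H: 8 × 425 = 3400
    C=C: 1 × 601 = 601
    H-F: 1 × 548 = 548
    Σ(broken) = 5221 kJ
  Bonds formed (products):
    C-C: 3 × 336 = 1008
    C-F: 1 × 476 = 476
    C-H: 9 × 425 = 3825
    Σ(formed) = 5309 kJ
  ΔH_2 = 5221 − 5309 = −88 kJ
ΔH_1 − ΔH_2 = +621 kJ, so reaction 2 has the more negative ΔH; |ΔH_1 − ΔH_2| = 621 kJ.

Reaction 2, by 621 kJ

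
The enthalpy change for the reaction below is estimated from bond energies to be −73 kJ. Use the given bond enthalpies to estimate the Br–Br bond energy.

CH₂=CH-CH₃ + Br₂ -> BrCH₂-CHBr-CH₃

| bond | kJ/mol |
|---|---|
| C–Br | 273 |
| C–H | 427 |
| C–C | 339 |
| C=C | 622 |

Let D be the Br–Br bond energy.
Σ(broken) = 1×D + 1×339 + 6×427 + 1×622 = 3523 + D
Σ(formed) = 2×273 + 2×339 + 6×427 = 3786
ΔH = Σ(broken) − Σ(formed) = (3523 + D) − (3786) = −263 + D
Setting this equal to −73 kJ gives D = 190 kJ/mol.

D(Br–Br) ≈ 190 kJ/mol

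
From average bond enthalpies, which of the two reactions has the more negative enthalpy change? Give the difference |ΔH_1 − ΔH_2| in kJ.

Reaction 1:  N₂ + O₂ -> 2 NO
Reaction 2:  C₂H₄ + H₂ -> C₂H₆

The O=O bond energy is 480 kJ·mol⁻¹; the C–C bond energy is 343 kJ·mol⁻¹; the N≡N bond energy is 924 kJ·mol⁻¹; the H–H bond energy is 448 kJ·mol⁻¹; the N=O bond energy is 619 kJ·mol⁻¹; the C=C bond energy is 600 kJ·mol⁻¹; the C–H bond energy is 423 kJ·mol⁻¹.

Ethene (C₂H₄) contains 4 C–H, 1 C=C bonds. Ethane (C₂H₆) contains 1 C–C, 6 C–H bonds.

Reaction 1:
  Bonds broken (reactants):
    N≡N: 1 × 924 = 924
    O=O: 1 × 480 = 480
    Σ(broken) = 1404 kJ
  Bonds formed (products):
    N=O: 2 × 619 = 1238
    Σ(formed) = 1238 kJ
  ΔH_1 = 1404 − 1238 = +166 kJ
Reaction 2:
  Bonds broken (reactants):
    C–H: 4 × 423 = 1692
    C=C: 1 × 600 = 600
    H–H: 1 × 448 = 448
    Σ(broken) = 2740 kJ
  Bonds formed (products):
    C–C: 1 × 343 = 343
    C–H: 6 × 423 = 2538
    Σ(formed) = 2881 kJ
  ΔH_2 = 2740 − 2881 = −141 kJ
ΔH_1 − ΔH_2 = +307 kJ, so reaction 2 has the more negative ΔH; |ΔH_1 − ΔH_2| = 307 kJ.

Reaction 2, by 307 kJ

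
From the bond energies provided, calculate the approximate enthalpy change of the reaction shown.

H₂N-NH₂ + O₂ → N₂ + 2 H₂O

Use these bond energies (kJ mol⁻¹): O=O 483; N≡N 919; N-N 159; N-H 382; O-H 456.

ΔH ≈ −573 kJ

Bonds broken (reactants):
  N-H: 4 × 382 = 1528
  N-N: 1 × 159 = 159
  O=O: 1 × 483 = 483
  Σ(broken) = 2170 kJ
Bonds formed (products):
  N≡N: 1 × 919 = 919
  O-H: 4 × 456 = 1824
  Σ(formed) = 2743 kJ
ΔH = Σ(broken) − Σ(formed) = 2170 − 2743 = −573 kJ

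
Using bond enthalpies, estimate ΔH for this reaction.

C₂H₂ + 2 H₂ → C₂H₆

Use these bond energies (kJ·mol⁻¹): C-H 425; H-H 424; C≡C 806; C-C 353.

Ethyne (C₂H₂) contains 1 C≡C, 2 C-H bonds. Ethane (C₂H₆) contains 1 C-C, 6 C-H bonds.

Bonds broken (reactants):
  C≡C: 1 × 806 = 806
  C-H: 2 × 425 = 850
  H-H: 2 × 424 = 848
  Σ(broken) = 2504 kJ
Bonds formed (products):
  C-C: 1 × 353 = 353
  C-H: 6 × 425 = 2550
  Σ(formed) = 2903 kJ
ΔH = Σ(broken) − Σ(formed) = 2504 − 2903 = −399 kJ

ΔH ≈ −399 kJ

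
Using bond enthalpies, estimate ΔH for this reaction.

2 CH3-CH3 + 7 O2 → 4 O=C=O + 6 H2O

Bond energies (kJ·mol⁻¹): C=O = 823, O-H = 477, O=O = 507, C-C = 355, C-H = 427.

ΔH ≈ −2925 kJ

Bonds broken (reactants):
  C-C: 2 × 355 = 710
  C-H: 12 × 427 = 5124
  O=O: 7 × 507 = 3549
  Σ(broken) = 9383 kJ
Bonds formed (products):
  C=O: 8 × 823 = 6584
  O-H: 12 × 477 = 5724
  Σ(formed) = 12308 kJ
ΔH = Σ(broken) − Σ(formed) = 9383 − 12308 = −2925 kJ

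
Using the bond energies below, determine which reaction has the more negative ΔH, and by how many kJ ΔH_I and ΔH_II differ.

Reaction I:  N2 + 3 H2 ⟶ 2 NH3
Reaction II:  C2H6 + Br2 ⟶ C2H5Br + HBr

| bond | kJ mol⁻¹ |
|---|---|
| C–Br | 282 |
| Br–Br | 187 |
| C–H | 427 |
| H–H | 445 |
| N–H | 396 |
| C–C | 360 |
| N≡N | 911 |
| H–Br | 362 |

Reaction I, by 100 kJ

Reaction I:
  Bonds broken (reactants):
    H–H: 3 × 445 = 1335
    N≡N: 1 × 911 = 911
    Σ(broken) = 2246 kJ
  Bonds formed (products):
    N–H: 6 × 396 = 2376
    Σ(formed) = 2376 kJ
  ΔH_I = 2246 − 2376 = −130 kJ
Reaction II:
  Bonds broken (reactants):
    Br–Br: 1 × 187 = 187
    C–C: 1 × 360 = 360
    C–H: 6 × 427 = 2562
    Σ(broken) = 3109 kJ
  Bonds formed (products):
    C–Br: 1 × 282 = 282
    C–C: 1 × 360 = 360
    C–H: 5 × 427 = 2135
    H–Br: 1 × 362 = 362
    Σ(formed) = 3139 kJ
  ΔH_II = 3109 − 3139 = −30 kJ
ΔH_I − ΔH_II = −100 kJ, so reaction I has the more negative ΔH; |ΔH_I − ΔH_II| = 100 kJ.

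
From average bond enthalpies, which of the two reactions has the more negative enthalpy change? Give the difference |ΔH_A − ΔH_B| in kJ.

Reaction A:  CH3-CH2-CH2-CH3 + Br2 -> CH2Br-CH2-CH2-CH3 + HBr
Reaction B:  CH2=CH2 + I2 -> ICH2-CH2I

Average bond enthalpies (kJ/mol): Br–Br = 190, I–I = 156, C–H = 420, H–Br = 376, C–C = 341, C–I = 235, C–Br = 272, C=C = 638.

Reaction A, by 21 kJ

Reaction A:
  Bonds broken (reactants):
    Br–Br: 1 × 190 = 190
    C–C: 3 × 341 = 1023
    C–H: 10 × 420 = 4200
    Σ(broken) = 5413 kJ
  Bonds formed (products):
    C–Br: 1 × 272 = 272
    C–C: 3 × 341 = 1023
    C–H: 9 × 420 = 3780
    H–Br: 1 × 376 = 376
    Σ(formed) = 5451 kJ
  ΔH_A = 5413 − 5451 = −38 kJ
Reaction B:
  Bonds broken (reactants):
    C–H: 4 × 420 = 1680
    C=C: 1 × 638 = 638
    I–I: 1 × 156 = 156
    Σ(broken) = 2474 kJ
  Bonds formed (products):
    C–C: 1 × 341 = 341
    C–H: 4 × 420 = 1680
    C–I: 2 × 235 = 470
    Σ(formed) = 2491 kJ
  ΔH_B = 2474 − 2491 = −17 kJ
ΔH_A − ΔH_B = −21 kJ, so reaction A has the more negative ΔH; |ΔH_A − ΔH_B| = 21 kJ.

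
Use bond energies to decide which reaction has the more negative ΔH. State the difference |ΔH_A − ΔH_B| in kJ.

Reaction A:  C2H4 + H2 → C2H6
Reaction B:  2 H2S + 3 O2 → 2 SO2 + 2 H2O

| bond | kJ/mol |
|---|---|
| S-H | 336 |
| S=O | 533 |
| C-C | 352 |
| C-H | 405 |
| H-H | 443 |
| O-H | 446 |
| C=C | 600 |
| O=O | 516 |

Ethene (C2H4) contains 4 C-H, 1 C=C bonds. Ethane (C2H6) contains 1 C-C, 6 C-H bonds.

Reaction B, by 905 kJ

Reaction A:
  Bonds broken (reactants):
    C-H: 4 × 405 = 1620
    C=C: 1 × 600 = 600
    H-H: 1 × 443 = 443
    Σ(broken) = 2663 kJ
  Bonds formed (products):
    C-C: 1 × 352 = 352
    C-H: 6 × 405 = 2430
    Σ(formed) = 2782 kJ
  ΔH_A = 2663 − 2782 = −119 kJ
Reaction B:
  Bonds broken (reactants):
    O=O: 3 × 516 = 1548
    S-H: 4 × 336 = 1344
    Σ(broken) = 2892 kJ
  Bonds formed (products):
    O-H: 4 × 446 = 1784
    S=O: 4 × 533 = 2132
    Σ(formed) = 3916 kJ
  ΔH_B = 2892 − 3916 = −1024 kJ
ΔH_A − ΔH_B = +905 kJ, so reaction B has the more negative ΔH; |ΔH_A − ΔH_B| = 905 kJ.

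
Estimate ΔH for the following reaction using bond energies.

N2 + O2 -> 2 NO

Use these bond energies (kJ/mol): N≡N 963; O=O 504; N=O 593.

Bonds broken (reactants):
  N≡N: 1 × 963 = 963
  O=O: 1 × 504 = 504
  Σ(broken) = 1467 kJ
Bonds formed (products):
  N=O: 2 × 593 = 1186
  Σ(formed) = 1186 kJ
ΔH = Σ(broken) − Σ(formed) = 1467 − 1186 = +281 kJ

ΔH ≈ +281 kJ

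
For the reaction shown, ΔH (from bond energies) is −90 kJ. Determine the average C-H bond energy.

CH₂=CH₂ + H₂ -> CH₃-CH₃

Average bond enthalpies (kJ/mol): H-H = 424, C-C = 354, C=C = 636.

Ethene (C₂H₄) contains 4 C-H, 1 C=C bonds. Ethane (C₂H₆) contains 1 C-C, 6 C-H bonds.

D(C-H) ≈ 398 kJ/mol

Let D be the C-H bond energy.
Σ(broken) = 4×D + 1×636 + 1×424 = 1060 + 4D
Σ(formed) = 1×354 + 6×D = 354 + 6D
ΔH = Σ(broken) − Σ(formed) = (1060 + 4D) − (354 + 6D) = +706 − 2D
Setting this equal to −90 kJ gives 2D = 796, so D = 398 kJ/mol.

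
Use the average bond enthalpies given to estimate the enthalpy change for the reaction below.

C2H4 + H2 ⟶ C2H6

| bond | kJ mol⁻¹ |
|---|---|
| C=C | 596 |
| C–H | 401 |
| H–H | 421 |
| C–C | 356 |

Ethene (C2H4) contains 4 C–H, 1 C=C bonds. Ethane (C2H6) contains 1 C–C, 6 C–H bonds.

ΔH ≈ −141 kJ

Bonds broken (reactants):
  C–H: 4 × 401 = 1604
  C=C: 1 × 596 = 596
  H–H: 1 × 421 = 421
  Σ(broken) = 2621 kJ
Bonds formed (products):
  C–C: 1 × 356 = 356
  C–H: 6 × 401 = 2406
  Σ(formed) = 2762 kJ
ΔH = Σ(broken) − Σ(formed) = 2621 − 2762 = −141 kJ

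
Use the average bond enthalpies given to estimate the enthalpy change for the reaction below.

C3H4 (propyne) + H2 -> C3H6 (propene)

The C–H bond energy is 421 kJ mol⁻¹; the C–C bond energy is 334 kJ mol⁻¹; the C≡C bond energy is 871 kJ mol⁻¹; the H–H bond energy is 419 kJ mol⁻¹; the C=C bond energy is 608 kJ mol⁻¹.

ΔH ≈ −160 kJ

Bonds broken (reactants):
  C≡C: 1 × 871 = 871
  C–C: 1 × 334 = 334
  C–H: 4 × 421 = 1684
  H–H: 1 × 419 = 419
  Σ(broken) = 3308 kJ
Bonds formed (products):
  C–C: 1 × 334 = 334
  C–H: 6 × 421 = 2526
  C=C: 1 × 608 = 608
  Σ(formed) = 3468 kJ
ΔH = Σ(broken) − Σ(formed) = 3308 − 3468 = −160 kJ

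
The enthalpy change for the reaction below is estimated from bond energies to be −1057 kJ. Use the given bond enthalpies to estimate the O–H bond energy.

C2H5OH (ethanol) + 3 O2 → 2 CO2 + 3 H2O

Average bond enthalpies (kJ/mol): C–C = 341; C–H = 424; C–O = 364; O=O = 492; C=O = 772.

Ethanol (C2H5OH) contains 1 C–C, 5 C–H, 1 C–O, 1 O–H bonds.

Let D be the O–H bond energy.
Σ(broken) = 1×341 + 5×424 + 1×364 + 1×D + 3×492 = 4301 + D
Σ(formed) = 4×772 + 6×D = 3088 + 6D
ΔH = Σ(broken) − Σ(formed) = (4301 + D) − (3088 + 6D) = +1213 − 5D
Setting this equal to −1057 kJ gives 5D = 2270, so D = 454 kJ/mol.

D(O–H) ≈ 454 kJ/mol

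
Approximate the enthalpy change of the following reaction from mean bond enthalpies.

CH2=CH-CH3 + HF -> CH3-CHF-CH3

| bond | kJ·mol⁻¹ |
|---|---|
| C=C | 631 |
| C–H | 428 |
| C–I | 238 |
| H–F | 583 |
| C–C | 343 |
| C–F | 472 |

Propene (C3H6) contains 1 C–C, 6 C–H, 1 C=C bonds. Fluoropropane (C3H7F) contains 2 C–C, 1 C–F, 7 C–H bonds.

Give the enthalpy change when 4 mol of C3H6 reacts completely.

ΔH = −116 kJ

Bonds broken (reactants):
  C–C: 1 × 343 = 343
  C–H: 6 × 428 = 2568
  C=C: 1 × 631 = 631
  H–F: 1 × 583 = 583
  Σ(broken) = 4125 kJ
Bonds formed (products):
  C–C: 2 × 343 = 686
  C–F: 1 × 472 = 472
  C–H: 7 × 428 = 2996
  Σ(formed) = 4154 kJ
ΔH = Σ(broken) − Σ(formed) = 4125 − 4154 = −29 kJ
For 4× the reaction as written: 4 × (−29) = −116 kJ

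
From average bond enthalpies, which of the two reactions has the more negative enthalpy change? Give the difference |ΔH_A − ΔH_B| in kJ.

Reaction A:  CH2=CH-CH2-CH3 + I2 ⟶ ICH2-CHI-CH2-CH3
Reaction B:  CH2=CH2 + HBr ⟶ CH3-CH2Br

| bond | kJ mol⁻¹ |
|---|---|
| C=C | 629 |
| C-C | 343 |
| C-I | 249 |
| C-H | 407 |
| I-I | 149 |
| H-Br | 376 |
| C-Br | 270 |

Reaction A, by 48 kJ

Reaction A:
  Bonds broken (reactants):
    C-C: 2 × 343 = 686
    C-H: 8 × 407 = 3256
    C=C: 1 × 629 = 629
    I-I: 1 × 149 = 149
    Σ(broken) = 4720 kJ
  Bonds formed (products):
    C-C: 3 × 343 = 1029
    C-H: 8 × 407 = 3256
    C-I: 2 × 249 = 498
    Σ(formed) = 4783 kJ
  ΔH_A = 4720 − 4783 = −63 kJ
Reaction B:
  Bonds broken (reactants):
    C-H: 4 × 407 = 1628
    C=C: 1 × 629 = 629
    H-Br: 1 × 376 = 376
    Σ(broken) = 2633 kJ
  Bonds formed (products):
    C-Br: 1 × 270 = 270
    C-C: 1 × 343 = 343
    C-H: 5 × 407 = 2035
    Σ(formed) = 2648 kJ
  ΔH_B = 2633 − 2648 = −15 kJ
ΔH_A − ΔH_B = −48 kJ, so reaction A has the more negative ΔH; |ΔH_A − ΔH_B| = 48 kJ.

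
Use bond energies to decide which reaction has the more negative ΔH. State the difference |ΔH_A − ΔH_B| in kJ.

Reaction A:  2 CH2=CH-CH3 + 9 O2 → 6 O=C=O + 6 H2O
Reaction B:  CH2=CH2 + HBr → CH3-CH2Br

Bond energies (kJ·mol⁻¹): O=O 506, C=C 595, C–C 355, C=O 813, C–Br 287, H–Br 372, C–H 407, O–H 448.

Reaction A, by 3712 kJ

Reaction A:
  Bonds broken (reactants):
    C–C: 2 × 355 = 710
    C–H: 12 × 407 = 4884
    C=C: 2 × 595 = 1190
    O=O: 9 × 506 = 4554
    Σ(broken) = 11338 kJ
  Bonds formed (products):
    C=O: 12 × 813 = 9756
    O–H: 12 × 448 = 5376
    Σ(formed) = 15132 kJ
  ΔH_A = 11338 − 15132 = −3794 kJ
Reaction B:
  Bonds broken (reactants):
    C–H: 4 × 407 = 1628
    C=C: 1 × 595 = 595
    H–Br: 1 × 372 = 372
    Σ(broken) = 2595 kJ
  Bonds formed (products):
    C–Br: 1 × 287 = 287
    C–C: 1 × 355 = 355
    C–H: 5 × 407 = 2035
    Σ(formed) = 2677 kJ
  ΔH_B = 2595 − 2677 = −82 kJ
ΔH_A − ΔH_B = −3712 kJ, so reaction A has the more negative ΔH; |ΔH_A − ΔH_B| = 3712 kJ.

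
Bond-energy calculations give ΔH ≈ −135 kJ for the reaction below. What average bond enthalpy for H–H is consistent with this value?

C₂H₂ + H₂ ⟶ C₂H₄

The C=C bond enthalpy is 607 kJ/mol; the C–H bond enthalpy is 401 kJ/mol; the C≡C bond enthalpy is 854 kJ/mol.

Let D be the H–H bond energy.
Σ(broken) = 1×854 + 2×401 + 1×D = 1656 + D
Σ(formed) = 4×401 + 1×607 = 2211
ΔH = Σ(broken) − Σ(formed) = (1656 + D) − (2211) = −555 + D
Setting this equal to −135 kJ gives D = 420 kJ/mol.

D(H–H) ≈ 420 kJ/mol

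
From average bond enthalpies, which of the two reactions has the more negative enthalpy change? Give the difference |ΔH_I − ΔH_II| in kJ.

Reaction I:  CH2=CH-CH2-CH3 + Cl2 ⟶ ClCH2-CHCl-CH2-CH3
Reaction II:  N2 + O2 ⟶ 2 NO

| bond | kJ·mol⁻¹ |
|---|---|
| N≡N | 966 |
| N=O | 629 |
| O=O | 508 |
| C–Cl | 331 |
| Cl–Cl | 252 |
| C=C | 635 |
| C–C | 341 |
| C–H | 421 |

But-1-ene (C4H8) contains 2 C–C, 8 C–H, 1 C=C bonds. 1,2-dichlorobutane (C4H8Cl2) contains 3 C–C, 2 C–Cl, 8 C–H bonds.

Reaction I, by 332 kJ

Reaction I:
  Bonds broken (reactants):
    C–C: 2 × 341 = 682
    C–H: 8 × 421 = 3368
    C=C: 1 × 635 = 635
    Cl–Cl: 1 × 252 = 252
    Σ(broken) = 4937 kJ
  Bonds formed (products):
    C–C: 3 × 341 = 1023
    C–Cl: 2 × 331 = 662
    C–H: 8 × 421 = 3368
    Σ(formed) = 5053 kJ
  ΔH_I = 4937 − 5053 = −116 kJ
Reaction II:
  Bonds broken (reactants):
    N≡N: 1 × 966 = 966
    O=O: 1 × 508 = 508
    Σ(broken) = 1474 kJ
  Bonds formed (products):
    N=O: 2 × 629 = 1258
    Σ(formed) = 1258 kJ
  ΔH_II = 1474 − 1258 = +216 kJ
ΔH_I − ΔH_II = −332 kJ, so reaction I has the more negative ΔH; |ΔH_I − ΔH_II| = 332 kJ.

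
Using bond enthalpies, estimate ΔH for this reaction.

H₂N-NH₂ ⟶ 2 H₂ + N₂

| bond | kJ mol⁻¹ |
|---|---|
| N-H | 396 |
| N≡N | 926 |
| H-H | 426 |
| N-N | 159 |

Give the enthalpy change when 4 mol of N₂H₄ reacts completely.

ΔH = −140 kJ

Bonds broken (reactants):
  N-H: 4 × 396 = 1584
  N-N: 1 × 159 = 159
  Σ(broken) = 1743 kJ
Bonds formed (products):
  H-H: 2 × 426 = 852
  N≡N: 1 × 926 = 926
  Σ(formed) = 1778 kJ
ΔH = Σ(broken) − Σ(formed) = 1743 − 1778 = −35 kJ
For 4× the reaction as written: 4 × (−35) = −140 kJ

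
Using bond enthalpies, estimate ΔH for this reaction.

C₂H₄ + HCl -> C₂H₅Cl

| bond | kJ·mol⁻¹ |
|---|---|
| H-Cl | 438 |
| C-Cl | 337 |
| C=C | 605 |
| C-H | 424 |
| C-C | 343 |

ΔH ≈ −61 kJ

Bonds broken (reactants):
  C-H: 4 × 424 = 1696
  C=C: 1 × 605 = 605
  H-Cl: 1 × 438 = 438
  Σ(broken) = 2739 kJ
Bonds formed (products):
  C-C: 1 × 343 = 343
  C-Cl: 1 × 337 = 337
  C-H: 5 × 424 = 2120
  Σ(formed) = 2800 kJ
ΔH = Σ(broken) − Σ(formed) = 2739 − 2800 = −61 kJ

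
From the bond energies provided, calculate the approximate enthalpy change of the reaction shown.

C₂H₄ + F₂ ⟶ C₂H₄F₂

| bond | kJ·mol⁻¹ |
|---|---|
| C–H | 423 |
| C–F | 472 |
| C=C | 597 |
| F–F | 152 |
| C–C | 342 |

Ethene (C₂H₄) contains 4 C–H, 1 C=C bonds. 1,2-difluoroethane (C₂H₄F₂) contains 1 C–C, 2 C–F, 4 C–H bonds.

ΔH ≈ −537 kJ

Bonds broken (reactants):
  C–H: 4 × 423 = 1692
  C=C: 1 × 597 = 597
  F–F: 1 × 152 = 152
  Σ(broken) = 2441 kJ
Bonds formed (products):
  C–C: 1 × 342 = 342
  C–F: 2 × 472 = 944
  C–H: 4 × 423 = 1692
  Σ(formed) = 2978 kJ
ΔH = Σ(broken) − Σ(formed) = 2441 − 2978 = −537 kJ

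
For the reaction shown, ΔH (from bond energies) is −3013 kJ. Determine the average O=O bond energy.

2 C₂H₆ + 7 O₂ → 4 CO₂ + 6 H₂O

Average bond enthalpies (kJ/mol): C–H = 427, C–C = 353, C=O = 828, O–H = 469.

Let D be the O=O bond energy.
Σ(broken) = 2×353 + 12×427 + 7×D = 5830 + 7D
Σ(formed) = 8×828 + 12×469 = 12252
ΔH = Σ(broken) − Σ(formed) = (5830 + 7D) − (12252) = −6422 + 7D
Setting this equal to −3013 kJ gives 7D = 3409, so D = 487 kJ/mol.

D(O=O) ≈ 487 kJ/mol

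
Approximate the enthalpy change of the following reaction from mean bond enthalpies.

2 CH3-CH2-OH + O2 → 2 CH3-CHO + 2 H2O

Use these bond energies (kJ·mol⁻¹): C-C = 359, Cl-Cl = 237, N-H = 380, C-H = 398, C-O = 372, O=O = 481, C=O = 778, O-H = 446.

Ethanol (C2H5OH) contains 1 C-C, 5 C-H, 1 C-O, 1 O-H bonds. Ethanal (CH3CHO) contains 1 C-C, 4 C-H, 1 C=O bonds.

Bonds broken (reactants):
  C-C: 2 × 359 = 718
  C-H: 10 × 398 = 3980
  C-O: 2 × 372 = 744
  O-H: 2 × 446 = 892
  O=O: 1 × 481 = 481
  Σ(broken) = 6815 kJ
Bonds formed (products):
  C-C: 2 × 359 = 718
  C-H: 8 × 398 = 3184
  C=O: 2 × 778 = 1556
  O-H: 4 × 446 = 1784
  Σ(formed) = 7242 kJ
ΔH = Σ(broken) − Σ(formed) = 6815 − 7242 = −427 kJ

ΔH ≈ −427 kJ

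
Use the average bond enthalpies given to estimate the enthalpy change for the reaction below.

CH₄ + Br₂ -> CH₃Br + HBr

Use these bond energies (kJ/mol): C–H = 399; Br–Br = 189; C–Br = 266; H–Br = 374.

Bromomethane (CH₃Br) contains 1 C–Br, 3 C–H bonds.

ΔH ≈ −52 kJ

Bonds broken (reactants):
  Br–Br: 1 × 189 = 189
  C–H: 4 × 399 = 1596
  Σ(broken) = 1785 kJ
Bonds formed (products):
  C–Br: 1 × 266 = 266
  C–H: 3 × 399 = 1197
  H–Br: 1 × 374 = 374
  Σ(formed) = 1837 kJ
ΔH = Σ(broken) − Σ(formed) = 1785 − 1837 = −52 kJ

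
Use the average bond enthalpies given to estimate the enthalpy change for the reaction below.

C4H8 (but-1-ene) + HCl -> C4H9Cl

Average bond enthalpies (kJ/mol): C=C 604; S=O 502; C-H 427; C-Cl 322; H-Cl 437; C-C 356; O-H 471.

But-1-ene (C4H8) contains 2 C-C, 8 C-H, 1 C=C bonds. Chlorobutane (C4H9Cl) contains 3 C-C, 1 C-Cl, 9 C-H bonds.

ΔH ≈ −64 kJ

Bonds broken (reactants):
  C-C: 2 × 356 = 712
  C-H: 8 × 427 = 3416
  C=C: 1 × 604 = 604
  H-Cl: 1 × 437 = 437
  Σ(broken) = 5169 kJ
Bonds formed (products):
  C-C: 3 × 356 = 1068
  C-Cl: 1 × 322 = 322
  C-H: 9 × 427 = 3843
  Σ(formed) = 5233 kJ
ΔH = Σ(broken) − Σ(formed) = 5169 − 5233 = −64 kJ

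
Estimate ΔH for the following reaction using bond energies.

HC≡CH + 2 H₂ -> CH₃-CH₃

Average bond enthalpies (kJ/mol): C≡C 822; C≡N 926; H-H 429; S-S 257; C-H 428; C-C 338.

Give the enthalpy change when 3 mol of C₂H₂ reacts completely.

ΔH = −1110 kJ

Bonds broken (reactants):
  C≡C: 1 × 822 = 822
  C-H: 2 × 428 = 856
  H-H: 2 × 429 = 858
  Σ(broken) = 2536 kJ
Bonds formed (products):
  C-C: 1 × 338 = 338
  C-H: 6 × 428 = 2568
  Σ(formed) = 2906 kJ
ΔH = Σ(broken) − Σ(formed) = 2536 − 2906 = −370 kJ
For 3× the reaction as written: 3 × (−370) = −1110 kJ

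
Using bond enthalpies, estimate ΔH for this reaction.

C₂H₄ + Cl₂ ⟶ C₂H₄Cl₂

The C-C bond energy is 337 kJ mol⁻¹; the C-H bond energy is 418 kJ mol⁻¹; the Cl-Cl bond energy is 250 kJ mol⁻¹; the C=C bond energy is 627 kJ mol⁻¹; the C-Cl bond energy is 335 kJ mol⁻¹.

Bonds broken (reactants):
  C-H: 4 × 418 = 1672
  C=C: 1 × 627 = 627
  Cl-Cl: 1 × 250 = 250
  Σ(broken) = 2549 kJ
Bonds formed (products):
  C-C: 1 × 337 = 337
  C-Cl: 2 × 335 = 670
  C-H: 4 × 418 = 1672
  Σ(formed) = 2679 kJ
ΔH = Σ(broken) − Σ(formed) = 2549 − 2679 = −130 kJ

ΔH ≈ −130 kJ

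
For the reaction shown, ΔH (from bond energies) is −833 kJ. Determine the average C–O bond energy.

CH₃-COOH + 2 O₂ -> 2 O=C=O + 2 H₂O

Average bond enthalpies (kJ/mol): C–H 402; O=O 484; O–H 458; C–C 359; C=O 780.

D(C–O) ≈ 348 kJ/mol

Let D be the C–O bond energy.
Σ(broken) = 1×359 + 3×402 + 1×D + 1×780 + 1×458 + 2×484 = 3771 + D
Σ(formed) = 4×780 + 4×458 = 4952
ΔH = Σ(broken) − Σ(formed) = (3771 + D) − (4952) = −1181 + D
Setting this equal to −833 kJ gives D = 348 kJ/mol.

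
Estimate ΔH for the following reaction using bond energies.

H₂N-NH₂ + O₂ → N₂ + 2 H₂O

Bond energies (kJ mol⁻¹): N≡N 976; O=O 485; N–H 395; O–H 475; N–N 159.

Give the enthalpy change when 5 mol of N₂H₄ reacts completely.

ΔH = −3260 kJ

Bonds broken (reactants):
  N–H: 4 × 395 = 1580
  N–N: 1 × 159 = 159
  O=O: 1 × 485 = 485
  Σ(broken) = 2224 kJ
Bonds formed (products):
  N≡N: 1 × 976 = 976
  O–H: 4 × 475 = 1900
  Σ(formed) = 2876 kJ
ΔH = Σ(broken) − Σ(formed) = 2224 − 2876 = −652 kJ
For 5× the reaction as written: 5 × (−652) = −3260 kJ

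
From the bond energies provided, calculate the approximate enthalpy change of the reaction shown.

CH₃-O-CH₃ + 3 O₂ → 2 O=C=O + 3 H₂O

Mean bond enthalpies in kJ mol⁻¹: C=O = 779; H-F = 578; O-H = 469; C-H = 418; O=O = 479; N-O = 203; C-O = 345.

ΔH ≈ −1295 kJ

Bonds broken (reactants):
  C-H: 6 × 418 = 2508
  C-O: 2 × 345 = 690
  O=O: 3 × 479 = 1437
  Σ(broken) = 4635 kJ
Bonds formed (products):
  C=O: 4 × 779 = 3116
  O-H: 6 × 469 = 2814
  Σ(formed) = 5930 kJ
ΔH = Σ(broken) − Σ(formed) = 4635 − 5930 = −1295 kJ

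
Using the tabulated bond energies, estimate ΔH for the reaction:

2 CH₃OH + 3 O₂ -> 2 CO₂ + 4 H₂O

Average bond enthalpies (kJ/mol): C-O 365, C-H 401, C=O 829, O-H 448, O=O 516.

ΔH ≈ −1320 kJ

Bonds broken (reactants):
  C-H: 6 × 401 = 2406
  C-O: 2 × 365 = 730
  O-H: 2 × 448 = 896
  O=O: 3 × 516 = 1548
  Σ(broken) = 5580 kJ
Bonds formed (products):
  C=O: 4 × 829 = 3316
  O-H: 8 × 448 = 3584
  Σ(formed) = 6900 kJ
ΔH = Σ(broken) − Σ(formed) = 5580 − 6900 = −1320 kJ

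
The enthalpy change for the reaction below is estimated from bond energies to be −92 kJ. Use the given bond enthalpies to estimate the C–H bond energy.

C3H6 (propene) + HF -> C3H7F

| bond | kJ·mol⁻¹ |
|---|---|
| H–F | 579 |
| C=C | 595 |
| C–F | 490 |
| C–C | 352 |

Let D be the C–H bond energy.
Σ(broken) = 1×352 + 6×D + 1×595 + 1×579 = 1526 + 6D
Σ(formed) = 2×352 + 1×490 + 7×D = 1194 + 7D
ΔH = Σ(broken) − Σ(formed) = (1526 + 6D) − (1194 + 7D) = +332 − D
Setting this equal to −92 kJ gives D = 424 kJ/mol.

D(C–H) ≈ 424 kJ/mol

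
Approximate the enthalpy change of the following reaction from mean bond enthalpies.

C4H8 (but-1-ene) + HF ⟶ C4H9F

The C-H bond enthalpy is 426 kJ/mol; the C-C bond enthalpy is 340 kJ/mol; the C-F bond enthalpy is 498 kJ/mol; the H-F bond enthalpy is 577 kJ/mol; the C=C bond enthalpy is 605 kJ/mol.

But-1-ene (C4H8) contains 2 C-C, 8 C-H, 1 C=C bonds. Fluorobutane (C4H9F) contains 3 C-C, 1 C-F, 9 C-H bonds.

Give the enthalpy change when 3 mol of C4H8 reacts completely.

ΔH = −246 kJ

Bonds broken (reactants):
  C-C: 2 × 340 = 680
  C-H: 8 × 426 = 3408
  C=C: 1 × 605 = 605
  H-F: 1 × 577 = 577
  Σ(broken) = 5270 kJ
Bonds formed (products):
  C-C: 3 × 340 = 1020
  C-F: 1 × 498 = 498
  C-H: 9 × 426 = 3834
  Σ(formed) = 5352 kJ
ΔH = Σ(broken) − Σ(formed) = 5270 − 5352 = −82 kJ
For 3× the reaction as written: 3 × (−82) = −246 kJ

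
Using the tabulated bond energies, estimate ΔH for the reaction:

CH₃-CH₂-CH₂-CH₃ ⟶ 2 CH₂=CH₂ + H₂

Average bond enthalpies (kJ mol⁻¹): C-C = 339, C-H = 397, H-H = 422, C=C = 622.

ΔH ≈ +145 kJ

Bonds broken (reactants):
  C-C: 3 × 339 = 1017
  C-H: 10 × 397 = 3970
  Σ(broken) = 4987 kJ
Bonds formed (products):
  C-H: 8 × 397 = 3176
  C=C: 2 × 622 = 1244
  H-H: 1 × 422 = 422
  Σ(formed) = 4842 kJ
ΔH = Σ(broken) − Σ(formed) = 4987 − 4842 = +145 kJ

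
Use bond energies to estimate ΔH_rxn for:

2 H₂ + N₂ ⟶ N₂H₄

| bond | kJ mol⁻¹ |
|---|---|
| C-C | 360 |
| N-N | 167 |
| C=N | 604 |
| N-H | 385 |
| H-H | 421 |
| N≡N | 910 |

ΔH ≈ +45 kJ

Bonds broken (reactants):
  H-H: 2 × 421 = 842
  N≡N: 1 × 910 = 910
  Σ(broken) = 1752 kJ
Bonds formed (products):
  N-H: 4 × 385 = 1540
  N-N: 1 × 167 = 167
  Σ(formed) = 1707 kJ
ΔH = Σ(broken) − Σ(formed) = 1752 − 1707 = +45 kJ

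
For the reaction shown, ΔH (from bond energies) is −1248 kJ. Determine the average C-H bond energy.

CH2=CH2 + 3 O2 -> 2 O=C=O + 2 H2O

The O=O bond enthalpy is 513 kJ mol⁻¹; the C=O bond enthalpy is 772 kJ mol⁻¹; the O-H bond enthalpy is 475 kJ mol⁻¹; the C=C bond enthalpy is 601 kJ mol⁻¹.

D(C-H) ≈ 400 kJ/mol

Let D be the C-H bond energy.
Σ(broken) = 4×D + 1×601 + 3×513 = 2140 + 4D
Σ(formed) = 4×772 + 4×475 = 4988
ΔH = Σ(broken) − Σ(formed) = (2140 + 4D) − (4988) = −2848 + 4D
Setting this equal to −1248 kJ gives 4D = 1600, so D = 400 kJ/mol.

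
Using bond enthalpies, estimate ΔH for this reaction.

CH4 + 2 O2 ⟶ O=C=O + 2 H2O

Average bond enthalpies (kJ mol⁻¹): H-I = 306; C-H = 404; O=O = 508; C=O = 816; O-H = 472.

ΔH ≈ −888 kJ

Bonds broken (reactants):
  C-H: 4 × 404 = 1616
  O=O: 2 × 508 = 1016
  Σ(broken) = 2632 kJ
Bonds formed (products):
  C=O: 2 × 816 = 1632
  O-H: 4 × 472 = 1888
  Σ(formed) = 3520 kJ
ΔH = Σ(broken) − Σ(formed) = 2632 − 3520 = −888 kJ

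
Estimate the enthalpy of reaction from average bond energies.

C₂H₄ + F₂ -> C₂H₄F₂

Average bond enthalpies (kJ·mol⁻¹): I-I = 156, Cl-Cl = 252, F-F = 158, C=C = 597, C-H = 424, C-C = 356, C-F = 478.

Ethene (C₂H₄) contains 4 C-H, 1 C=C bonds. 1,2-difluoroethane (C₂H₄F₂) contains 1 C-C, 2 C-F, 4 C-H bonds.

Bonds broken (reactants):
  C-H: 4 × 424 = 1696
  C=C: 1 × 597 = 597
  F-F: 1 × 158 = 158
  Σ(broken) = 2451 kJ
Bonds formed (products):
  C-C: 1 × 356 = 356
  C-F: 2 × 478 = 956
  C-H: 4 × 424 = 1696
  Σ(formed) = 3008 kJ
ΔH = Σ(broken) − Σ(formed) = 2451 − 3008 = −557 kJ

ΔH ≈ −557 kJ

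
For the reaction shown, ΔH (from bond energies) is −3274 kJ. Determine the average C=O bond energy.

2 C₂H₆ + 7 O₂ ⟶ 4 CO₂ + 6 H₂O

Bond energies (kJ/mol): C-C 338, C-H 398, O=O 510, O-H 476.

D(C=O) ≈ 823 kJ/mol

Let D be the C=O bond energy.
Σ(broken) = 2×338 + 12×398 + 7×510 = 9022
Σ(formed) = 8×D + 12×476 = 5712 + 8D
ΔH = Σ(broken) − Σ(formed) = (9022) − (5712 + 8D) = +3310 − 8D
Setting this equal to −3274 kJ gives 8D = 6584, so D = 823 kJ/mol.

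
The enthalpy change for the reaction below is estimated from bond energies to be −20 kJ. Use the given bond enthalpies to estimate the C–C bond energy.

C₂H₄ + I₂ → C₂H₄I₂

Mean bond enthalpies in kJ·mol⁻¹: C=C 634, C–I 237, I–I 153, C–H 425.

D(C–C) ≈ 333 kJ/mol

Let D be the C–C bond energy.
Σ(broken) = 4×425 + 1×634 + 1×153 = 2487
Σ(formed) = 1×D + 4×425 + 2×237 = 2174 + D
ΔH = Σ(broken) − Σ(formed) = (2487) − (2174 + D) = +313 − D
Setting this equal to −20 kJ gives D = 333 kJ/mol.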